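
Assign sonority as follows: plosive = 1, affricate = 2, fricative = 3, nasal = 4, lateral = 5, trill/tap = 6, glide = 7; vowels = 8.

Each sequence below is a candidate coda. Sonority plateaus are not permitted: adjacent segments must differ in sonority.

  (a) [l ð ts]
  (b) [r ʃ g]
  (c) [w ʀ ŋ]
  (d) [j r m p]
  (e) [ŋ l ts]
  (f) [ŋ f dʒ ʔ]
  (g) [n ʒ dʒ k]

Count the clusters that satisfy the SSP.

(a) [l ð ts]: profile 5-3-2 — obeys.
(b) [r ʃ g]: profile 6-3-1 — obeys.
(c) [w ʀ ŋ]: profile 7-6-4 — obeys.
(d) [j r m p]: profile 7-6-4-1 — obeys.
(e) [ŋ l ts]: profile 4-5-2 — violates.
(f) [ŋ f dʒ ʔ]: profile 4-3-2-1 — obeys.
(g) [n ʒ dʒ k]: profile 4-3-2-1 — obeys.

6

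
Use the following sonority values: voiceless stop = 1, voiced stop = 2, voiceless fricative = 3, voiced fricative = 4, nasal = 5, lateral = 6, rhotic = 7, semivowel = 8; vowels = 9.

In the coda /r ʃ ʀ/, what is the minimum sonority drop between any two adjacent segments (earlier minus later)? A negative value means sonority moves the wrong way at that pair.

/r/ — rhotic, sonority 7.
/ʃ/ — voiceless fricative, sonority 3.
/ʀ/ — rhotic, sonority 7.
/r/→/ʃ/: change +4.
/ʃ/→/ʀ/: change -4.
Minimum = -4.

-4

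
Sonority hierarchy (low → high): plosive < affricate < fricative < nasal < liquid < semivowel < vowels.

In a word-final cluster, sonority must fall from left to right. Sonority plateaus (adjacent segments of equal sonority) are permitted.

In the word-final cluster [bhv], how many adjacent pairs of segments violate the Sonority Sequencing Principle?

/b/: plosive = 1.
/h/: fricative = 3.
/v/: fricative = 3.
/b/→/h/: 1→3 (does not fall) — violation.
/h/→/v/: 3→3 (plateau, allowed) — ok.

1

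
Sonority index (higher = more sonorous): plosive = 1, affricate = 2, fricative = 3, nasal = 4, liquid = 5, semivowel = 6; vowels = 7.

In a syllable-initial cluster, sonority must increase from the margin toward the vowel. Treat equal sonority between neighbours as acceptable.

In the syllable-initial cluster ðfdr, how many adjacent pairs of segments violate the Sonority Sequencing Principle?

/ð/ — fricative, sonority 3.
/f/ — fricative, sonority 3.
/d/ — plosive, sonority 1.
/r/ — liquid, sonority 5.
/ð/→/f/: 3→3 (plateau, allowed) — ok.
/f/→/d/: 3→1 (does not rise) — violation.
/d/→/r/: 1→5 (rises) — ok.

1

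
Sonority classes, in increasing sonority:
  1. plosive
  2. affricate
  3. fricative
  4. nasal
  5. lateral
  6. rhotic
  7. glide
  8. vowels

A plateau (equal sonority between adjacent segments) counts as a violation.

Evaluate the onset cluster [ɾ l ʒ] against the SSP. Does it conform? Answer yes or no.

no

/ɾ/: rhotic = 6.
/l/: lateral = 5.
/ʒ/: fricative = 3.
The profile is 6-5-3. Between /ɾ/ (6) and /l/ (5) sonority does not rise, so the cluster violates the SSP.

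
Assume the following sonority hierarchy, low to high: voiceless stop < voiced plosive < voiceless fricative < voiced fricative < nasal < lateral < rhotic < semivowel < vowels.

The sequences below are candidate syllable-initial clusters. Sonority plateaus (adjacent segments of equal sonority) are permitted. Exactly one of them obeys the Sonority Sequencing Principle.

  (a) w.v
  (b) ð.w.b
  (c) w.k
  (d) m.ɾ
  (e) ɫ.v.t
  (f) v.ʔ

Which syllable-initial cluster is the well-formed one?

d

(a) 8-4 → violates
(b) 4-8-2 → violates
(c) 8-1 → violates
(d) 5-7 → obeys
(e) 6-4-1 → violates
(f) 4-1 → violates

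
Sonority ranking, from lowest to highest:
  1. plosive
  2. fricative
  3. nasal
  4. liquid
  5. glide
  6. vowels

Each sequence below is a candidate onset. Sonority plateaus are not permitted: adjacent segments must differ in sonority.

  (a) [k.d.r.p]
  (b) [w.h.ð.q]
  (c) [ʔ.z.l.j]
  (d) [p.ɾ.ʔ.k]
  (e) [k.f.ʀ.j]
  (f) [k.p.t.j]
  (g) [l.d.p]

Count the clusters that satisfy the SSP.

(a) sonority 1-1-4-1: ill-formed.
(b) sonority 5-2-2-1: ill-formed.
(c) sonority 1-2-4-5: well-formed.
(d) sonority 1-4-1-1: ill-formed.
(e) sonority 1-2-4-5: well-formed.
(f) sonority 1-1-1-5: ill-formed.
(g) sonority 4-1-1: ill-formed.

2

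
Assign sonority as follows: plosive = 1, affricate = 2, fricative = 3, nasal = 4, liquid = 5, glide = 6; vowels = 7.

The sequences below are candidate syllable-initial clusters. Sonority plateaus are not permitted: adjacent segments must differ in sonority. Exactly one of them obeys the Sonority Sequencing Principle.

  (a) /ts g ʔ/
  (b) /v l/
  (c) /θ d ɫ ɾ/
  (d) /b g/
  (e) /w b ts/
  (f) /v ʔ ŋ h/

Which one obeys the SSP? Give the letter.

b

(a) sonority 2-1-1: ill-formed.
(b) sonority 3-5: well-formed.
(c) sonority 3-1-5-5: ill-formed.
(d) sonority 1-1: ill-formed.
(e) sonority 6-1-2: ill-formed.
(f) sonority 3-1-4-3: ill-formed.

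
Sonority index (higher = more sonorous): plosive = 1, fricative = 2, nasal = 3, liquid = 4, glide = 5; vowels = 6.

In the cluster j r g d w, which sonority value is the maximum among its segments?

5

/j/ — glide, sonority 5.
/r/ — liquid, sonority 4.
/g/ — plosive, sonority 1.
/d/ — plosive, sonority 1.
/w/ — glide, sonority 5.
The maximum is 5.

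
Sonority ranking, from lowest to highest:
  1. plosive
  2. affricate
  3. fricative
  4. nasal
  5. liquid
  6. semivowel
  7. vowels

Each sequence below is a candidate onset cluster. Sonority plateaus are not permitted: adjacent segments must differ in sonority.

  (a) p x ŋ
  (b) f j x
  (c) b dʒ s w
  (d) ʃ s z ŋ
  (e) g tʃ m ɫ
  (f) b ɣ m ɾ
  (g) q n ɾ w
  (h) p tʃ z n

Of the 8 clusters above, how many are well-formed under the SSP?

6

(a) 1-3-4 → obeys
(b) 3-6-3 → violates
(c) 1-2-3-6 → obeys
(d) 3-3-3-4 → violates
(e) 1-2-4-5 → obeys
(f) 1-3-4-5 → obeys
(g) 1-4-5-6 → obeys
(h) 1-2-3-4 → obeys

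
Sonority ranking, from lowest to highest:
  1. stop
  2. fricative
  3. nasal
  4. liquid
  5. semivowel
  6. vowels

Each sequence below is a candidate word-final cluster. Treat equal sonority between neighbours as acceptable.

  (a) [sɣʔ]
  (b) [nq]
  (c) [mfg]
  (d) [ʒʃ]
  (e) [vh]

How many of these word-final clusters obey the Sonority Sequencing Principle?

5

(a) [sɣʔ]: profile 2-2-1 — obeys.
(b) [nq]: profile 3-1 — obeys.
(c) [mfg]: profile 3-2-1 — obeys.
(d) [ʒʃ]: profile 2-2 — obeys.
(e) [vh]: profile 2-2 — obeys.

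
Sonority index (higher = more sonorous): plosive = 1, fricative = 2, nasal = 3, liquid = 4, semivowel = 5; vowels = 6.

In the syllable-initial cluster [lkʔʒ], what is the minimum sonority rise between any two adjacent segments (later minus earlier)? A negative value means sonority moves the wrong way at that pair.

/l/: liquid = 4.
/k/: plosive = 1.
/ʔ/: plosive = 1.
/ʒ/: fricative = 2.
/l/→/k/: change -3.
/k/→/ʔ/: change +0.
/ʔ/→/ʒ/: change +1.
Minimum = -3.

-3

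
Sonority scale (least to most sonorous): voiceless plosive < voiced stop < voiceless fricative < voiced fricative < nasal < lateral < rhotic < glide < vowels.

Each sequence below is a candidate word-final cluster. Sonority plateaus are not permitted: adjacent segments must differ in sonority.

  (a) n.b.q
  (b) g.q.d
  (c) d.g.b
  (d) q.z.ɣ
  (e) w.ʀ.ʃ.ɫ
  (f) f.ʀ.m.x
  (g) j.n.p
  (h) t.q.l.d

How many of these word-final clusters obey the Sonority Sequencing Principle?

2

(a) n.b.q: profile 5-2-1 — obeys.
(b) g.q.d: profile 2-1-2 — violates.
(c) d.g.b: profile 2-2-2 — violates.
(d) q.z.ɣ: profile 1-4-4 — violates.
(e) w.ʀ.ʃ.ɫ: profile 8-7-3-6 — violates.
(f) f.ʀ.m.x: profile 3-7-5-3 — violates.
(g) j.n.p: profile 8-5-1 — obeys.
(h) t.q.l.d: profile 1-1-6-2 — violates.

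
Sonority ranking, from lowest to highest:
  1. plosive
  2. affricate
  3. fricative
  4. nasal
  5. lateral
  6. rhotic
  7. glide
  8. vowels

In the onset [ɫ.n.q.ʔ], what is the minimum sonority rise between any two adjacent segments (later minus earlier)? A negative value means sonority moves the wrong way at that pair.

/ɫ/ is a lateral (sonority 5).
/n/ is a nasal (sonority 4).
/q/ is a plosive (sonority 1).
/ʔ/ is a plosive (sonority 1).
/ɫ/→/n/: change -1.
/n/→/q/: change -3.
/q/→/ʔ/: change +0.
Minimum = -3.

-3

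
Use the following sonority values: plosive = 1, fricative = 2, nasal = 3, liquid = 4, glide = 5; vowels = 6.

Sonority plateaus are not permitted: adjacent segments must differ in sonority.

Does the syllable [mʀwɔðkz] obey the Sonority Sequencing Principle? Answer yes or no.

no

Onset: /m/ is a nasal (sonority 3), /ʀ/ is a liquid (sonority 4), /w/ is a glide (sonority 5); then the nucleus /ɔ/ (sonority 6).
Onset profile 3-4-5-6 — rises to the nucleus.
Coda: /ð/ is a fricative (sonority 2), /k/ is a plosive (sonority 1), /z/ is a fricative (sonority 2).
Coda profile 6-2-1-2 — does not strictly fall throughout.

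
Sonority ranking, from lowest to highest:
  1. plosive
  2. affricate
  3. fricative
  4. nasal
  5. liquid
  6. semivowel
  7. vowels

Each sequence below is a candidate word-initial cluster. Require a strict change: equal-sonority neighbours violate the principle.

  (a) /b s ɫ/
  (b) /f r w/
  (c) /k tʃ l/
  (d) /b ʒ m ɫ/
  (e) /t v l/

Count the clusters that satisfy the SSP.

(a) sonority 1-3-5: well-formed.
(b) sonority 3-5-6: well-formed.
(c) sonority 1-2-5: well-formed.
(d) sonority 1-3-4-5: well-formed.
(e) sonority 1-3-5: well-formed.

5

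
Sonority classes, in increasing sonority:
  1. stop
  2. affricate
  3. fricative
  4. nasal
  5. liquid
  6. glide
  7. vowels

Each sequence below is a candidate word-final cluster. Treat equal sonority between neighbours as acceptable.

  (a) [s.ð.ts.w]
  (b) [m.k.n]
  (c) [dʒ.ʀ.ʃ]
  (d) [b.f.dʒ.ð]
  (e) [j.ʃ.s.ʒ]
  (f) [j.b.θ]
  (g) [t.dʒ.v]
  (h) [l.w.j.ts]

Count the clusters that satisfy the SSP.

(a) [s.ð.ts.w]: profile 3-3-2-6 — violates.
(b) [m.k.n]: profile 4-1-4 — violates.
(c) [dʒ.ʀ.ʃ]: profile 2-5-3 — violates.
(d) [b.f.dʒ.ð]: profile 1-3-2-3 — violates.
(e) [j.ʃ.s.ʒ]: profile 6-3-3-3 — obeys.
(f) [j.b.θ]: profile 6-1-3 — violates.
(g) [t.dʒ.v]: profile 1-2-3 — violates.
(h) [l.w.j.ts]: profile 5-6-6-2 — violates.

1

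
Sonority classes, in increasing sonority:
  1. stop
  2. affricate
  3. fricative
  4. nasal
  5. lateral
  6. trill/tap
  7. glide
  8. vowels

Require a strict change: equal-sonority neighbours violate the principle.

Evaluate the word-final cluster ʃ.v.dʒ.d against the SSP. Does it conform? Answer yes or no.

/ʃ/ is a fricative (sonority 3).
/v/ is a fricative (sonority 3).
/dʒ/ is an affricate (sonority 2).
/d/ is a stop (sonority 1).
The profile is 3-3-2-1. Between /ʃ/ (3) and /v/ (3) sonority does not fall, so the cluster violates the SSP.

no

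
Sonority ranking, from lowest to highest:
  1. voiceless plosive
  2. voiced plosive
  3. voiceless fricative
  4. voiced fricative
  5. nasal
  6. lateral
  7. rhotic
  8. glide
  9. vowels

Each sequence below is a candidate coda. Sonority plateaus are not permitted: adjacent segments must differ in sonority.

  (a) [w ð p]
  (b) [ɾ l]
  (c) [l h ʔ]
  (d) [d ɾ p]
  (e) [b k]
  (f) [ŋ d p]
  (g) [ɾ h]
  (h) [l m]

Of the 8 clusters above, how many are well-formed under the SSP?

7

(a) [w ð p]: profile 8-4-1 — obeys.
(b) [ɾ l]: profile 7-6 — obeys.
(c) [l h ʔ]: profile 6-3-1 — obeys.
(d) [d ɾ p]: profile 2-7-1 — violates.
(e) [b k]: profile 2-1 — obeys.
(f) [ŋ d p]: profile 5-2-1 — obeys.
(g) [ɾ h]: profile 7-3 — obeys.
(h) [l m]: profile 6-5 — obeys.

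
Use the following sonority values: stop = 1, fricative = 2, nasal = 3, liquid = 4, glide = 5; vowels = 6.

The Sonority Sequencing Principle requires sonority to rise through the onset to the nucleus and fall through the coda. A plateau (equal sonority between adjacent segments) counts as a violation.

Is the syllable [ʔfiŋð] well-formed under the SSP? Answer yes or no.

Onset: /ʔ/ is a stop (sonority 1), /f/ is a fricative (sonority 2); then the nucleus /i/ (sonority 6).
Onset profile 1-2-6 — rises to the nucleus.
Coda: /ŋ/ is a nasal (sonority 3), /ð/ is a fricative (sonority 2).
Coda profile 6-3-2 — falls from the nucleus.

yes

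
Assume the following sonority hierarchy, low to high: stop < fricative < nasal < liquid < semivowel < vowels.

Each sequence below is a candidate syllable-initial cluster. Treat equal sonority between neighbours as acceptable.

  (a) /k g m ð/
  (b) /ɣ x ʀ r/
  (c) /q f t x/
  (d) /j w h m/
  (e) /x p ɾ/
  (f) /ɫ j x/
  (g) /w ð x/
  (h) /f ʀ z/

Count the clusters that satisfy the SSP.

1

(a) 1-1-3-2 → violates
(b) 2-2-4-4 → obeys
(c) 1-2-1-2 → violates
(d) 5-5-2-3 → violates
(e) 2-1-4 → violates
(f) 4-5-2 → violates
(g) 5-2-2 → violates
(h) 2-4-2 → violates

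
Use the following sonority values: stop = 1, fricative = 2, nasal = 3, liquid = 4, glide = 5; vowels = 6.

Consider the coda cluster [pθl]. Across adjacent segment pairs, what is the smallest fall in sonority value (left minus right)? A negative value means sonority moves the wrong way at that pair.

/p/: stop = 1.
/θ/: fricative = 2.
/l/: liquid = 4.
/p/→/θ/: change -1.
/θ/→/l/: change -2.
Minimum = -2.

-2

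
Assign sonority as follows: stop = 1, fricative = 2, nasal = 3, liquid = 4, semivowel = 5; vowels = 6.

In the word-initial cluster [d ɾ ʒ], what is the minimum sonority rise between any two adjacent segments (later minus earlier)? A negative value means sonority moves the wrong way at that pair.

/d/: stop = 1.
/ɾ/: liquid = 4.
/ʒ/: fricative = 2.
/d/→/ɾ/: change +3.
/ɾ/→/ʒ/: change -2.
Minimum = -2.

-2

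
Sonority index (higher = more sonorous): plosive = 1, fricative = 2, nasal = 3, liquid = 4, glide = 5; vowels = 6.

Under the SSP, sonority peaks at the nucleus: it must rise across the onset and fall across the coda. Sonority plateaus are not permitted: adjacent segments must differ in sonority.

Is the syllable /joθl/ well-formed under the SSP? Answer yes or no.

no

Onset: /j/ is a glide (sonority 5); then the nucleus /o/ (sonority 6).
Onset profile 5-6 — rises to the nucleus.
Coda: /θ/ is a fricative (sonority 2), /l/ is a liquid (sonority 4).
Coda profile 6-2-4 — does not strictly fall throughout.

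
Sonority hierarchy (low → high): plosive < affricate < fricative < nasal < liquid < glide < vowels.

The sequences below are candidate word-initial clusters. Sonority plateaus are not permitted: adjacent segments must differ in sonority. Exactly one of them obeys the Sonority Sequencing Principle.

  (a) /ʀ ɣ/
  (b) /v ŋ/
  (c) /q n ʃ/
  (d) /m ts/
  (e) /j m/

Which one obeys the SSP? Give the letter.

b

(a) 5-3 → violates
(b) 3-4 → obeys
(c) 1-4-3 → violates
(d) 4-2 → violates
(e) 6-4 → violates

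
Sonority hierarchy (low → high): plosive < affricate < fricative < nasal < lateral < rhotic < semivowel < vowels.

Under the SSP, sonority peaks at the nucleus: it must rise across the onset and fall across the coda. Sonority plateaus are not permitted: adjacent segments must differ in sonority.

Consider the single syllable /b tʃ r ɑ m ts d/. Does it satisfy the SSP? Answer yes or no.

yes

Onset: /b/ is a plosive (sonority 1), /tʃ/ is an affricate (sonority 2), /r/ is a rhotic (sonority 6); then the nucleus /ɑ/ (sonority 8).
Onset profile 1-2-6-8 — rises to the nucleus.
Coda: /m/ is a nasal (sonority 4), /ts/ is an affricate (sonority 2), /d/ is a plosive (sonority 1).
Coda profile 8-4-2-1 — falls from the nucleus.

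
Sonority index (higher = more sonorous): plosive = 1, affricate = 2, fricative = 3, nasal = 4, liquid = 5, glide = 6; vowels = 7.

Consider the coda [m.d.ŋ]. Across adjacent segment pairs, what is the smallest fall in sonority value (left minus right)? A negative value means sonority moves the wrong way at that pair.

/m/ — nasal, sonority 4.
/d/ — plosive, sonority 1.
/ŋ/ — nasal, sonority 4.
/m/→/d/: change +3.
/d/→/ŋ/: change -3.
Minimum = -3.

-3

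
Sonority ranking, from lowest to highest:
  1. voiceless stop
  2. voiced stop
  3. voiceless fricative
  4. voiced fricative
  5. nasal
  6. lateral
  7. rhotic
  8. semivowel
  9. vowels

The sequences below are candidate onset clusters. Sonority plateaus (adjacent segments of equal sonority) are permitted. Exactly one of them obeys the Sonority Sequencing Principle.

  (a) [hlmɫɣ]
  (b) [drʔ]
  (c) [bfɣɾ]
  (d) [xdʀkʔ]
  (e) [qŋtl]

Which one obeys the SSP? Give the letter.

c

(a) 3-6-5-6-4 → violates
(b) 2-7-1 → violates
(c) 2-3-4-7 → obeys
(d) 3-2-7-1-1 → violates
(e) 1-5-1-6 → violates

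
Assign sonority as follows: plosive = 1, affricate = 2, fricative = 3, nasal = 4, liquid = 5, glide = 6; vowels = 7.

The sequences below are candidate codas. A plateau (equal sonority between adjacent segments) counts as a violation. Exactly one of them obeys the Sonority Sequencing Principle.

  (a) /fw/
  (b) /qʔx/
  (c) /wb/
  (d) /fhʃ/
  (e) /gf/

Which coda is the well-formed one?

c

(a) sonority 3-6: ill-formed.
(b) sonority 1-1-3: ill-formed.
(c) sonority 6-1: well-formed.
(d) sonority 3-3-3: ill-formed.
(e) sonority 1-3: ill-formed.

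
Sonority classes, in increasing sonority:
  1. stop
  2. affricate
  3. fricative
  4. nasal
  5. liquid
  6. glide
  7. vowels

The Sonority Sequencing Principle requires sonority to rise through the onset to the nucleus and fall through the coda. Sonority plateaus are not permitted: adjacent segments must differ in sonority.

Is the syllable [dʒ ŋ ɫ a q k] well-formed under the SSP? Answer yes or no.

Onset: /dʒ/ is an affricate (sonority 2), /ŋ/ is a nasal (sonority 4), /ɫ/ is a liquid (sonority 5); then the nucleus /a/ (sonority 7).
Onset profile 2-4-5-7 — rises to the nucleus.
Coda: /q/ is a stop (sonority 1), /k/ is a stop (sonority 1).
Coda profile 7-1-1 — does not strictly fall throughout.

no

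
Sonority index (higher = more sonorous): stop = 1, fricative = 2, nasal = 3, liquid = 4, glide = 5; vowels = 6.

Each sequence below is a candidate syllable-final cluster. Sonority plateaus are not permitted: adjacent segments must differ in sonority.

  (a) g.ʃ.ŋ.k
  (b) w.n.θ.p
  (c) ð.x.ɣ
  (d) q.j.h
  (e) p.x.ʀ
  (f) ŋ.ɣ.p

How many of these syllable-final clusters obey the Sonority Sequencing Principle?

(a) g.ʃ.ŋ.k: profile 1-2-3-1 — violates.
(b) w.n.θ.p: profile 5-3-2-1 — obeys.
(c) ð.x.ɣ: profile 2-2-2 — violates.
(d) q.j.h: profile 1-5-2 — violates.
(e) p.x.ʀ: profile 1-2-4 — violates.
(f) ŋ.ɣ.p: profile 3-2-1 — obeys.

2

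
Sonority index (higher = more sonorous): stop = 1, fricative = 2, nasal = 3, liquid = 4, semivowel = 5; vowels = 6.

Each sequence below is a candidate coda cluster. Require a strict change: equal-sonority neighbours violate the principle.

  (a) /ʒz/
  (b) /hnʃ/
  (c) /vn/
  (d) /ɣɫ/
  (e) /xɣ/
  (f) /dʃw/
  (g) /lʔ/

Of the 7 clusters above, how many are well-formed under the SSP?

(a) sonority 2-2: ill-formed.
(b) sonority 2-3-2: ill-formed.
(c) sonority 2-3: ill-formed.
(d) sonority 2-4: ill-formed.
(e) sonority 2-2: ill-formed.
(f) sonority 1-2-5: ill-formed.
(g) sonority 4-1: well-formed.

1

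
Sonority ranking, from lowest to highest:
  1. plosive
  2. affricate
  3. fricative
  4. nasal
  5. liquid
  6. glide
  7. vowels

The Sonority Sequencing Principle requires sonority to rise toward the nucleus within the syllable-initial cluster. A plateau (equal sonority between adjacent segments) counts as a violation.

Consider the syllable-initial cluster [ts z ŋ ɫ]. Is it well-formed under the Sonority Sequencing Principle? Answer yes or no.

/ts/ — affricate, sonority 2.
/z/ — fricative, sonority 3.
/ŋ/ — nasal, sonority 4.
/ɫ/ — liquid, sonority 5.
The profile 2-3-4-5 strictly rises, so the syllable-initial cluster satisfies the SSP.

yes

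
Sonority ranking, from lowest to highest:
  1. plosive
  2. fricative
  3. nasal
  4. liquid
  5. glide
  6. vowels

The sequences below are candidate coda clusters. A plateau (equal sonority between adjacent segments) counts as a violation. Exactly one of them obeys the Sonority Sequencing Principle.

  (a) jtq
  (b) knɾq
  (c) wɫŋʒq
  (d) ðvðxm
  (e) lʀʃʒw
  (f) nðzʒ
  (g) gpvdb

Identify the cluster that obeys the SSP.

(a) jtq: profile 5-1-1 — violates.
(b) knɾq: profile 1-3-4-1 — violates.
(c) wɫŋʒq: profile 5-4-3-2-1 — obeys.
(d) ðvðxm: profile 2-2-2-2-3 — violates.
(e) lʀʃʒw: profile 4-4-2-2-5 — violates.
(f) nðzʒ: profile 3-2-2-2 — violates.
(g) gpvdb: profile 1-1-2-1-1 — violates.

c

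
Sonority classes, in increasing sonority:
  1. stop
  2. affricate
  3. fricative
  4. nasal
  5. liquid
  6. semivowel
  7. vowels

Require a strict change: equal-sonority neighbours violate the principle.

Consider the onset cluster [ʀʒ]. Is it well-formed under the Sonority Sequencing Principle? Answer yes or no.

no

/ʀ/ is a liquid (sonority 5).
/ʒ/ is a fricative (sonority 3).
The profile is 5-3. Between /ʀ/ (5) and /ʒ/ (3) sonority does not rise, so the cluster violates the SSP.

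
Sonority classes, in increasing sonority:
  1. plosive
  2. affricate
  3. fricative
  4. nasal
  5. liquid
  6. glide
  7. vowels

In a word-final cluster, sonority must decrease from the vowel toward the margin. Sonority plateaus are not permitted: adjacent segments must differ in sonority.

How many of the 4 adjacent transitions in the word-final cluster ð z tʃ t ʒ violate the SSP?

/ð/ is a fricative (sonority 3).
/z/ is a fricative (sonority 3).
/tʃ/ is an affricate (sonority 2).
/t/ is a plosive (sonority 1).
/ʒ/ is a fricative (sonority 3).
/ð/→/z/: 3→3 (plateau) — violation.
/z/→/tʃ/: 3→2 (falls) — ok.
/tʃ/→/t/: 2→1 (falls) — ok.
/t/→/ʒ/: 1→3 (does not fall) — violation.

2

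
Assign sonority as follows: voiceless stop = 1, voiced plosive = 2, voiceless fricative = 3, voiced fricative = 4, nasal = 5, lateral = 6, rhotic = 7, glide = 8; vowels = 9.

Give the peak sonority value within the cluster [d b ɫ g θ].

/d/ — voiced plosive, sonority 2.
/b/ — voiced plosive, sonority 2.
/ɫ/ — lateral, sonority 6.
/g/ — voiced plosive, sonority 2.
/θ/ — voiceless fricative, sonority 3.
The maximum is 6.

6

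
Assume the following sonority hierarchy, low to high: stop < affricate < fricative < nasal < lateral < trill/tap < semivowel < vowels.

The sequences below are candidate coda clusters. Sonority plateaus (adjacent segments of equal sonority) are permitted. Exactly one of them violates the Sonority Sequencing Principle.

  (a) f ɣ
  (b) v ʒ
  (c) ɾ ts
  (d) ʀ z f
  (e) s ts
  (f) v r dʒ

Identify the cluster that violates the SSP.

(a) sonority 3-3: well-formed.
(b) sonority 3-3: well-formed.
(c) sonority 6-2: well-formed.
(d) sonority 6-3-3: well-formed.
(e) sonority 3-2: well-formed.
(f) sonority 3-6-2: ill-formed.

f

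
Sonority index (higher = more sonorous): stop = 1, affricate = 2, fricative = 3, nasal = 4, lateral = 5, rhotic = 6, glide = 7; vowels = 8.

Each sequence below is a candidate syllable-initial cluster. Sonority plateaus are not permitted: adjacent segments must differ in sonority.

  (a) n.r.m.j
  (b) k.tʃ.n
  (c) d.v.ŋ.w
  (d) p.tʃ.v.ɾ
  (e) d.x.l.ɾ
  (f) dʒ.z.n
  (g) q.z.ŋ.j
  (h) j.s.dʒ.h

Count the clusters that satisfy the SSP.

(a) sonority 4-6-4-7: ill-formed.
(b) sonority 1-2-4: well-formed.
(c) sonority 1-3-4-7: well-formed.
(d) sonority 1-2-3-6: well-formed.
(e) sonority 1-3-5-6: well-formed.
(f) sonority 2-3-4: well-formed.
(g) sonority 1-3-4-7: well-formed.
(h) sonority 7-3-2-3: ill-formed.

6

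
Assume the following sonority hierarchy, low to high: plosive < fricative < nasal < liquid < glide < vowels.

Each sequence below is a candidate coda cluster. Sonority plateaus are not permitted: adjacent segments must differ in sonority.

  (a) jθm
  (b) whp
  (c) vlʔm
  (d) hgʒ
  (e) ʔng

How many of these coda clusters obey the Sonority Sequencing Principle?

(a) jθm: profile 5-2-3 — violates.
(b) whp: profile 5-2-1 — obeys.
(c) vlʔm: profile 2-4-1-3 — violates.
(d) hgʒ: profile 2-1-2 — violates.
(e) ʔng: profile 1-3-1 — violates.

1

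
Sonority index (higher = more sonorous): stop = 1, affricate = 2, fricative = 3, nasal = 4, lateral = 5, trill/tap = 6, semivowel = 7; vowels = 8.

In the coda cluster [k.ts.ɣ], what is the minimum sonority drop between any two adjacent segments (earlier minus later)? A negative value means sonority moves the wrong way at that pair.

/k/ is a stop (sonority 1).
/ts/ is an affricate (sonority 2).
/ɣ/ is a fricative (sonority 3).
/k/→/ts/: change -1.
/ts/→/ɣ/: change -1.
Minimum = -1.

-1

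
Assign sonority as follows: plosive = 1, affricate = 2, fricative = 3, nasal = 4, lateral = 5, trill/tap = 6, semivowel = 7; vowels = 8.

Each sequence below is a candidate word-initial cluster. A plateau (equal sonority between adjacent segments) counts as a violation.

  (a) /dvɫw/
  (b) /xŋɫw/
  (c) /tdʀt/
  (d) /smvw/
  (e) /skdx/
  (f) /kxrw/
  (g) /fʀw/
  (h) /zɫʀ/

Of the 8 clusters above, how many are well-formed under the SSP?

5

(a) /dvɫw/: profile 1-3-5-7 — obeys.
(b) /xŋɫw/: profile 3-4-5-7 — obeys.
(c) /tdʀt/: profile 1-1-6-1 — violates.
(d) /smvw/: profile 3-4-3-7 — violates.
(e) /skdx/: profile 3-1-1-3 — violates.
(f) /kxrw/: profile 1-3-6-7 — obeys.
(g) /fʀw/: profile 3-6-7 — obeys.
(h) /zɫʀ/: profile 3-5-6 — obeys.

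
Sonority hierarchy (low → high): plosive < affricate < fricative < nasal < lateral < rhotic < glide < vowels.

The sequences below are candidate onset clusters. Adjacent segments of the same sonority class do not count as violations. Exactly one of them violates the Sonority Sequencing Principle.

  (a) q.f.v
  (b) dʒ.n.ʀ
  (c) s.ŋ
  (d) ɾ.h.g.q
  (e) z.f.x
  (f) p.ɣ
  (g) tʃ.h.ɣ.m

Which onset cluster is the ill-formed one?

(a) q.f.v: profile 1-3-3 — obeys.
(b) dʒ.n.ʀ: profile 2-4-6 — obeys.
(c) s.ŋ: profile 3-4 — obeys.
(d) ɾ.h.g.q: profile 6-3-1-1 — violates.
(e) z.f.x: profile 3-3-3 — obeys.
(f) p.ɣ: profile 1-3 — obeys.
(g) tʃ.h.ɣ.m: profile 2-3-3-4 — obeys.

d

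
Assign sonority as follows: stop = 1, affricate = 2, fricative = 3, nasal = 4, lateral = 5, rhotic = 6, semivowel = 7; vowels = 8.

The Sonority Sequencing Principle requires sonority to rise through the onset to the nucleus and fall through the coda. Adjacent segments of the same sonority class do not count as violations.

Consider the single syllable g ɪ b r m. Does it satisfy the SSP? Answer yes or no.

Onset: /g/ is a stop (sonority 1); then the nucleus /ɪ/ (sonority 8).
Onset profile 1-8 — rises to the nucleus.
Coda: /b/ is a stop (sonority 1), /r/ is a rhotic (sonority 6), /m/ is a nasal (sonority 4).
Coda profile 8-1-6-4 — does not fall throughout.

no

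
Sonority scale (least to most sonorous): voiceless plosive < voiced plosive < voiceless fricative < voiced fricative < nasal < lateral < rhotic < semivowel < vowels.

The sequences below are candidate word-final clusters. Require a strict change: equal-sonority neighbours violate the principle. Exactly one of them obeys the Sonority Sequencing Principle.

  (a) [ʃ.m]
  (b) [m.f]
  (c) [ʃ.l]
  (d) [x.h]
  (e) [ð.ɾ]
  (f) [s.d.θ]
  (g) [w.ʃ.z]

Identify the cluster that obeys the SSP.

(a) [ʃ.m]: profile 3-5 — violates.
(b) [m.f]: profile 5-3 — obeys.
(c) [ʃ.l]: profile 3-6 — violates.
(d) [x.h]: profile 3-3 — violates.
(e) [ð.ɾ]: profile 4-7 — violates.
(f) [s.d.θ]: profile 3-2-3 — violates.
(g) [w.ʃ.z]: profile 8-3-4 — violates.

b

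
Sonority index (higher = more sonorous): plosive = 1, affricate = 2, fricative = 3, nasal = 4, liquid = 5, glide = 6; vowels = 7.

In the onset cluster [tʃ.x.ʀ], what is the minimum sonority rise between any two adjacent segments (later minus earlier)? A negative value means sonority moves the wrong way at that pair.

1

/tʃ/ is an affricate (sonority 2).
/x/ is a fricative (sonority 3).
/ʀ/ is a liquid (sonority 5).
/tʃ/→/x/: change +1.
/x/→/ʀ/: change +2.
Minimum = 1.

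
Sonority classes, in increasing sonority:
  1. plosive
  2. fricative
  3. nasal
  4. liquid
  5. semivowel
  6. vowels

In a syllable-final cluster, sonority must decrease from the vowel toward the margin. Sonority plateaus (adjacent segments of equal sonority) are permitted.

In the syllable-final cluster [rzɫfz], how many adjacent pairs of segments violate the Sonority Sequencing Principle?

1

/r/ is a liquid (sonority 4).
/z/ is a fricative (sonority 2).
/ɫ/ is a liquid (sonority 4).
/f/ is a fricative (sonority 2).
/z/ is a fricative (sonority 2).
/r/→/z/: 4→2 (falls) — ok.
/z/→/ɫ/: 2→4 (does not fall) — violation.
/ɫ/→/f/: 4→2 (falls) — ok.
/f/→/z/: 2→2 (plateau, allowed) — ok.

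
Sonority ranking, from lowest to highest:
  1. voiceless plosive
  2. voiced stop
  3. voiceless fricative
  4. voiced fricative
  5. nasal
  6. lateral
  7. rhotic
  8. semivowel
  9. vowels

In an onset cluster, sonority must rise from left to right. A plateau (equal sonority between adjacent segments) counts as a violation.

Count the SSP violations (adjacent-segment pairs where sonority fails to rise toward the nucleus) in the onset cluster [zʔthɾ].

/z/: voiced fricative = 4.
/ʔ/: voiceless plosive = 1.
/t/: voiceless plosive = 1.
/h/: voiceless fricative = 3.
/ɾ/: rhotic = 7.
/z/→/ʔ/: 4→1 (does not rise) — violation.
/ʔ/→/t/: 1→1 (plateau) — violation.
/t/→/h/: 1→3 (rises) — ok.
/h/→/ɾ/: 3→7 (rises) — ok.

2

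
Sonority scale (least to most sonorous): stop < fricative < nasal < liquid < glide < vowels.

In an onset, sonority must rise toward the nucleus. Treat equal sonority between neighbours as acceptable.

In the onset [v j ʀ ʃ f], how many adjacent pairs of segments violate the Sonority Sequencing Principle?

/v/ — fricative, sonority 2.
/j/ — glide, sonority 5.
/ʀ/ — liquid, sonority 4.
/ʃ/ — fricative, sonority 2.
/f/ — fricative, sonority 2.
/v/→/j/: 2→5 (rises) — ok.
/j/→/ʀ/: 5→4 (does not rise) — violation.
/ʀ/→/ʃ/: 4→2 (does not rise) — violation.
/ʃ/→/f/: 2→2 (plateau, allowed) — ok.

2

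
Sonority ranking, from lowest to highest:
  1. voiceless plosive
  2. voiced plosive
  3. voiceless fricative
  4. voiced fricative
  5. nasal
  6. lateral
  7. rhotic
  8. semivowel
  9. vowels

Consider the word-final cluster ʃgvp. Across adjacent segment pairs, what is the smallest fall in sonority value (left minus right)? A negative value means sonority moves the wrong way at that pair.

-2

/ʃ/ — voiceless fricative, sonority 3.
/g/ — voiced plosive, sonority 2.
/v/ — voiced fricative, sonority 4.
/p/ — voiceless plosive, sonority 1.
/ʃ/→/g/: change +1.
/g/→/v/: change -2.
/v/→/p/: change +3.
Minimum = -2.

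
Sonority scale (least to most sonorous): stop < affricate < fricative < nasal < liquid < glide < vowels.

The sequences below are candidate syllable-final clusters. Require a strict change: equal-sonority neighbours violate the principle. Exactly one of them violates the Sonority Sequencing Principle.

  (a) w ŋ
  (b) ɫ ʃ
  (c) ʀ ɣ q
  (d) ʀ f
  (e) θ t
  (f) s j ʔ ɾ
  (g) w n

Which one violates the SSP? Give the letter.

(a) 6-4 → obeys
(b) 5-3 → obeys
(c) 5-3-1 → obeys
(d) 5-3 → obeys
(e) 3-1 → obeys
(f) 3-6-1-5 → violates
(g) 6-4 → obeys

f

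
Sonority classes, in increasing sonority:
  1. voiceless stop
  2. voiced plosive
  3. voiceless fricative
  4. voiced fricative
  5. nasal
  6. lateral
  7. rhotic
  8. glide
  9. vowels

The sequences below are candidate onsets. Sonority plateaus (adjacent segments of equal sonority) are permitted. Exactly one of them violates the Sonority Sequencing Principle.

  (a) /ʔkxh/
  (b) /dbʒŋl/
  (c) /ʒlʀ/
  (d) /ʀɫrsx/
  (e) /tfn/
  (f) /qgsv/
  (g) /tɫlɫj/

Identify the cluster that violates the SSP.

(a) /ʔkxh/: profile 1-1-3-3 — obeys.
(b) /dbʒŋl/: profile 2-2-4-5-6 — obeys.
(c) /ʒlʀ/: profile 4-6-7 — obeys.
(d) /ʀɫrsx/: profile 7-6-7-3-3 — violates.
(e) /tfn/: profile 1-3-5 — obeys.
(f) /qgsv/: profile 1-2-3-4 — obeys.
(g) /tɫlɫj/: profile 1-6-6-6-8 — obeys.

d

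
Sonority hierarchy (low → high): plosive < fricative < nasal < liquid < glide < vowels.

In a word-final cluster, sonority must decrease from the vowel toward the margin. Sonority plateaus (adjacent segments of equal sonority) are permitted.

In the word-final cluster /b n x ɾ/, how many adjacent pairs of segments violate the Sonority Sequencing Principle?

/b/: plosive = 1.
/n/: nasal = 3.
/x/: fricative = 2.
/ɾ/: liquid = 4.
/b/→/n/: 1→3 (does not fall) — violation.
/n/→/x/: 3→2 (falls) — ok.
/x/→/ɾ/: 2→4 (does not fall) — violation.

2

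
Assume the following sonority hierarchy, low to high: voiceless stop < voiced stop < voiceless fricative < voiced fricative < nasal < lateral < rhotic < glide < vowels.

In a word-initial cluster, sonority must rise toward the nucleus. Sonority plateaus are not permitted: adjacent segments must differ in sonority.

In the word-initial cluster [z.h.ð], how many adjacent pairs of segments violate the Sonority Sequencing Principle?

1

/z/ is a voiced fricative (sonority 4).
/h/ is a voiceless fricative (sonority 3).
/ð/ is a voiced fricative (sonority 4).
/z/→/h/: 4→3 (does not rise) — violation.
/h/→/ð/: 3→4 (rises) — ok.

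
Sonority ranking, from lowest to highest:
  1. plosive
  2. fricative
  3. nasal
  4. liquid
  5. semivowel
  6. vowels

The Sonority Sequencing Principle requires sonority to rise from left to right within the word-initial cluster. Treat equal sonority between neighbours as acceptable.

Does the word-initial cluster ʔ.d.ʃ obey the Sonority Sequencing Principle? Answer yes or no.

/ʔ/ — plosive, sonority 1.
/d/ — plosive, sonority 1.
/ʃ/ — fricative, sonority 2.
The profile 1-1-2 is non-decreasing (plateaus allowed), so the word-initial cluster satisfies the SSP.

yes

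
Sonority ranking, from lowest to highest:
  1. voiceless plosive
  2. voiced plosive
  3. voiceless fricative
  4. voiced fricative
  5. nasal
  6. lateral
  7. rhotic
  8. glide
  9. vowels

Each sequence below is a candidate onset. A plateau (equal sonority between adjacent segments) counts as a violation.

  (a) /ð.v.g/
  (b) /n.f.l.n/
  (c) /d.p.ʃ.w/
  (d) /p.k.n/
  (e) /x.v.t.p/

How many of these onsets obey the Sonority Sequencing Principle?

0

(a) sonority 4-4-2: ill-formed.
(b) sonority 5-3-6-5: ill-formed.
(c) sonority 2-1-3-8: ill-formed.
(d) sonority 1-1-5: ill-formed.
(e) sonority 3-4-1-1: ill-formed.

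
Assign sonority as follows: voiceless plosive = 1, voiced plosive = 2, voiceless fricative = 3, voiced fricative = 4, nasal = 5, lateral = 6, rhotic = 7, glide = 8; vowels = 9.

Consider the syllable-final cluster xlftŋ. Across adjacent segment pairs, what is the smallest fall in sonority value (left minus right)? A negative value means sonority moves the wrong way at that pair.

-4

/x/: voiceless fricative = 3.
/l/: lateral = 6.
/f/: voiceless fricative = 3.
/t/: voiceless plosive = 1.
/ŋ/: nasal = 5.
/x/→/l/: change -3.
/l/→/f/: change +3.
/f/→/t/: change +2.
/t/→/ŋ/: change -4.
Minimum = -4.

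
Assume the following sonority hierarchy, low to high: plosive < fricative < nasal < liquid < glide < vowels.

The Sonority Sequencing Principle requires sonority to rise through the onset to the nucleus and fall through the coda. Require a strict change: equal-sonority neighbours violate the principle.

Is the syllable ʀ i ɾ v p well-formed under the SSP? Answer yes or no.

Onset: /ʀ/ is a liquid (sonority 4); then the nucleus /i/ (sonority 6).
Onset profile 4-6 — rises to the nucleus.
Coda: /ɾ/ is a liquid (sonority 4), /v/ is a fricative (sonority 2), /p/ is a plosive (sonority 1).
Coda profile 6-4-2-1 — falls from the nucleus.

yes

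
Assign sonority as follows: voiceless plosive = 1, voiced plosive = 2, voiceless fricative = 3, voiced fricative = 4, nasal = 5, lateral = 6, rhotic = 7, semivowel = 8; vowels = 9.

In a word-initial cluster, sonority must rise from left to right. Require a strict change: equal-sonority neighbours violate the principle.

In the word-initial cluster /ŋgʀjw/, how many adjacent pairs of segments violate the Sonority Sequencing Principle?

/ŋ/ — nasal, sonority 5.
/g/ — voiced plosive, sonority 2.
/ʀ/ — rhotic, sonority 7.
/j/ — semivowel, sonority 8.
/w/ — semivowel, sonority 8.
/ŋ/→/g/: 5→2 (does not rise) — violation.
/g/→/ʀ/: 2→7 (rises) — ok.
/ʀ/→/j/: 7→8 (rises) — ok.
/j/→/w/: 8→8 (plateau) — violation.

2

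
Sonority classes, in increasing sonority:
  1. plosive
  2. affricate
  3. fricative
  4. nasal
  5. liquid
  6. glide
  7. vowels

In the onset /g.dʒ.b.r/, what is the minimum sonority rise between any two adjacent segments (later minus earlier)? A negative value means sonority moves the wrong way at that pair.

/g/: plosive = 1.
/dʒ/: affricate = 2.
/b/: plosive = 1.
/r/: liquid = 5.
/g/→/dʒ/: change +1.
/dʒ/→/b/: change -1.
/b/→/r/: change +4.
Minimum = -1.

-1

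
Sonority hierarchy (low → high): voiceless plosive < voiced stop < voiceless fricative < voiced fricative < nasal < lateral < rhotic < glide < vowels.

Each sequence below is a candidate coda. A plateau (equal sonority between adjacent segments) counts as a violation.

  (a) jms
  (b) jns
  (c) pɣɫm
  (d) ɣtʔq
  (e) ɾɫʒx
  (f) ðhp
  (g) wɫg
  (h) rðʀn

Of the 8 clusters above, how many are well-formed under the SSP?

(a) sonority 8-5-3: well-formed.
(b) sonority 8-5-3: well-formed.
(c) sonority 1-4-6-5: ill-formed.
(d) sonority 4-1-1-1: ill-formed.
(e) sonority 7-6-4-3: well-formed.
(f) sonority 4-3-1: well-formed.
(g) sonority 8-6-2: well-formed.
(h) sonority 7-4-7-5: ill-formed.

5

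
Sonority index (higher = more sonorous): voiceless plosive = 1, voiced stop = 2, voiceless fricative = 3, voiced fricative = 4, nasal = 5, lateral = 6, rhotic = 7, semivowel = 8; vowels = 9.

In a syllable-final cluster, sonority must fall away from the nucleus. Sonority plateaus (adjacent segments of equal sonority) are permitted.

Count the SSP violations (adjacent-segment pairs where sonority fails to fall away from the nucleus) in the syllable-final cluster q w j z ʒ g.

/q/ is a voiceless plosive (sonority 1).
/w/ is a semivowel (sonority 8).
/j/ is a semivowel (sonority 8).
/z/ is a voiced fricative (sonority 4).
/ʒ/ is a voiced fricative (sonority 4).
/g/ is a voiced stop (sonority 2).
/q/→/w/: 1→8 (does not fall) — violation.
/w/→/j/: 8→8 (plateau, allowed) — ok.
/j/→/z/: 8→4 (falls) — ok.
/z/→/ʒ/: 4→4 (plateau, allowed) — ok.
/ʒ/→/g/: 4→2 (falls) — ok.

1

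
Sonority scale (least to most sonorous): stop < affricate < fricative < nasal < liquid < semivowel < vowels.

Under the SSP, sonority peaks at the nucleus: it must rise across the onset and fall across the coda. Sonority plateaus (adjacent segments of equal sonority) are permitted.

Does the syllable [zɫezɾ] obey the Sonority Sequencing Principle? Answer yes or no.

Onset: /z/ is a fricative (sonority 3), /ɫ/ is a liquid (sonority 5); then the nucleus /e/ (sonority 7).
Onset profile 3-5-7 — rises to the nucleus.
Coda: /z/ is a fricative (sonority 3), /ɾ/ is a liquid (sonority 5).
Coda profile 7-3-5 — does not fall throughout.

no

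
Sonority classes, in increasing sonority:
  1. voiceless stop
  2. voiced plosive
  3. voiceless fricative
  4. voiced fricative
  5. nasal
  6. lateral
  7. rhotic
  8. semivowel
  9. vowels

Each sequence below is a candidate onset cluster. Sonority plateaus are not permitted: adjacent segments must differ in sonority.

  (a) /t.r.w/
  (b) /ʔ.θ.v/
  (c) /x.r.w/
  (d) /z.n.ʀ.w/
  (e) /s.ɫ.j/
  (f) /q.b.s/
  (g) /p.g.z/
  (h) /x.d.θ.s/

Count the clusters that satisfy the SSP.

(a) /t.r.w/: profile 1-7-8 — obeys.
(b) /ʔ.θ.v/: profile 1-3-4 — obeys.
(c) /x.r.w/: profile 3-7-8 — obeys.
(d) /z.n.ʀ.w/: profile 4-5-7-8 — obeys.
(e) /s.ɫ.j/: profile 3-6-8 — obeys.
(f) /q.b.s/: profile 1-2-3 — obeys.
(g) /p.g.z/: profile 1-2-4 — obeys.
(h) /x.d.θ.s/: profile 3-2-3-3 — violates.

7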